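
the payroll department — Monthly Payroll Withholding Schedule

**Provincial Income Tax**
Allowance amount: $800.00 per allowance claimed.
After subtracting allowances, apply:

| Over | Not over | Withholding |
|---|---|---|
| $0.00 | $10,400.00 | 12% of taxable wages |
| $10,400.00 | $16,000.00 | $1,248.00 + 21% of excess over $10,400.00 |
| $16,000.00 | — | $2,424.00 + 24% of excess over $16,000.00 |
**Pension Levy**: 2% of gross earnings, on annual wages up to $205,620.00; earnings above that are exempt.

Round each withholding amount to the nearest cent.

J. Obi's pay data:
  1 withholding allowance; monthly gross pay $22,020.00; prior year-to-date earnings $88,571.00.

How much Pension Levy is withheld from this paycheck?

Pension Levy: 2% × $22,020.00 = $440.40

$440.40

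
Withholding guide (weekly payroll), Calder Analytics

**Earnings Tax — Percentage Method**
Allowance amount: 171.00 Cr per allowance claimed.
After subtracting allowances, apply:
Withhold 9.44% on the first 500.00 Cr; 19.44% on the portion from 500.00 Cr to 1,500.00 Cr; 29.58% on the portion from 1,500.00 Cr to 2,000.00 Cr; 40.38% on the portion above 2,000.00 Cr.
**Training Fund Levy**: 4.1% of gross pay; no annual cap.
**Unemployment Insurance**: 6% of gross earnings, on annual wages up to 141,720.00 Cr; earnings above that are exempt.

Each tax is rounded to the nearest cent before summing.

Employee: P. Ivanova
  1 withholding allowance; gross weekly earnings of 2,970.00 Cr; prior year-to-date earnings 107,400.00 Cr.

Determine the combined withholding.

1,012.11 Cr

Earnings Tax: taxable = 2,970.00 Cr − 1×171.00 Cr = 2,799.00 Cr
  389.50 Cr + 40.38% × (2,799.00 Cr − 2,000.00 Cr) = 389.50 Cr + 40.38% × 799.00 Cr = 712.14 Cr
Training Fund Levy: 4.1% × 2,970.00 Cr = 121.77 Cr
Unemployment Insurance: 6% × 2,970.00 Cr = 178.20 Cr
Total: 712.14 Cr + 121.77 Cr + 178.20 Cr = 1,012.11 Cr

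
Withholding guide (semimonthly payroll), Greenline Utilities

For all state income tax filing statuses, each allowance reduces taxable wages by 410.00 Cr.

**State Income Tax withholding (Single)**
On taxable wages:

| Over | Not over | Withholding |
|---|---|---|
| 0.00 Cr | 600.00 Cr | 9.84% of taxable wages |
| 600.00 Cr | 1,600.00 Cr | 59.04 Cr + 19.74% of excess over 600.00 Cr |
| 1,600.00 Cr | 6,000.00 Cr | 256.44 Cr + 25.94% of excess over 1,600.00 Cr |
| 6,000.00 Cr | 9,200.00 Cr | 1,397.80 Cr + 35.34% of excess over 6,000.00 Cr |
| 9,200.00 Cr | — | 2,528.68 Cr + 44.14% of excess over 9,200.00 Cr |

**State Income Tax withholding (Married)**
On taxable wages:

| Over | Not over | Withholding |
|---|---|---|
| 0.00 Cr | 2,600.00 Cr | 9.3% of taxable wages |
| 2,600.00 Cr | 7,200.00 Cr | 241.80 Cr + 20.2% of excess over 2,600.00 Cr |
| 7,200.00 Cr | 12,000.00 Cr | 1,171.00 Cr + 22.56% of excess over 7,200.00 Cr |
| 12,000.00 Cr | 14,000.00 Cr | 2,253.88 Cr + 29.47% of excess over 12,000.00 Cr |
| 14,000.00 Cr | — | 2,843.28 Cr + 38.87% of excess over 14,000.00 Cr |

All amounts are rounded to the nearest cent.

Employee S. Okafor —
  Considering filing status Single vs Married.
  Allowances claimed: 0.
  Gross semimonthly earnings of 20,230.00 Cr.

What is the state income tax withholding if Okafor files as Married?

State Income Tax (Married): taxable = 20,230.00 Cr
  2,843.28 Cr + 38.87% × (20,230.00 Cr − 14,000.00 Cr) = 2,843.28 Cr + 38.87% × 6,230.00 Cr = 5,264.88 Cr

5,264.88 Cr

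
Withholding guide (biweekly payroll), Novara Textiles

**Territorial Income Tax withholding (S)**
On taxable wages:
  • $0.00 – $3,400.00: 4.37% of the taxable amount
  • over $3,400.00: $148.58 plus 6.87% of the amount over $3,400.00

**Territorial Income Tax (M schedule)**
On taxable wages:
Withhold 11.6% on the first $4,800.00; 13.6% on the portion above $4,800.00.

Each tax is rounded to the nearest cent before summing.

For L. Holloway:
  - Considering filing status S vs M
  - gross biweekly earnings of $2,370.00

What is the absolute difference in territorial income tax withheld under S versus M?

Territorial Income Tax (S): taxable = $2,370.00
  4.37% × $2,370.00 = $103.57
Territorial Income Tax (M): taxable = $2,370.00
  11.6% × $2,370.00 = $274.92
Difference: |$103.57 − $274.92| = $171.35 (higher under M)

$171.35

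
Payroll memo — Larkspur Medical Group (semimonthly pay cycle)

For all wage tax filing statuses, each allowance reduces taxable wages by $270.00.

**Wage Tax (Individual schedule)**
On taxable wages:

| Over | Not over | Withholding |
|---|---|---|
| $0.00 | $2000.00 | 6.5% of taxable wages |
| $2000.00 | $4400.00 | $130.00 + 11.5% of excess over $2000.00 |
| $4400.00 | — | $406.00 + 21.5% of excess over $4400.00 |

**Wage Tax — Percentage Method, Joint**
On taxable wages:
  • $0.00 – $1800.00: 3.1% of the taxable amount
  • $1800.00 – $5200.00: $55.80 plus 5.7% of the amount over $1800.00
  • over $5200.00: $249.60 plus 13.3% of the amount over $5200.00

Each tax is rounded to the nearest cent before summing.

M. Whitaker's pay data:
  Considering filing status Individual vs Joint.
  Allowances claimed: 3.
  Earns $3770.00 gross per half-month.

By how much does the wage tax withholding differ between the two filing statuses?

Wage Tax (Individual): taxable = $3770.00 − 3×$270.00 = $2960.00
  $130.00 + 11.5% × ($2960.00 − $2000.00) = $130.00 + 11.5% × $960.00 = $240.40
Wage Tax (Joint): taxable = $3770.00 − 3×$270.00 = $2960.00
  $55.80 + 5.7% × ($2960.00 − $1800.00) = $55.80 + 5.7% × $1160.00 = $121.92
Difference: |$240.40 − $121.92| = $118.48 (higher under Individual)

$118.48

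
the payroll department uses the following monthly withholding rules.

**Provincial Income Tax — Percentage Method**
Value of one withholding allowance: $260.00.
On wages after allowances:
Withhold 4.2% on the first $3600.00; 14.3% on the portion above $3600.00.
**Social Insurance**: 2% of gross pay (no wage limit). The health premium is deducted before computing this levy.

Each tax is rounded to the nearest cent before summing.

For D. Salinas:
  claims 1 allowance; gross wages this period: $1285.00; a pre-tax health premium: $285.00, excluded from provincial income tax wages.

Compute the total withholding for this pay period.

$51.08

Provincial Income Tax: taxable = $1285.00 − $285.00 − 1×$260.00 = $740.00
  4.2% × $740.00 = $31.08
Social Insurance: 2% × $1000.00 = $20.00
Total: $31.08 + $20.00 = $51.08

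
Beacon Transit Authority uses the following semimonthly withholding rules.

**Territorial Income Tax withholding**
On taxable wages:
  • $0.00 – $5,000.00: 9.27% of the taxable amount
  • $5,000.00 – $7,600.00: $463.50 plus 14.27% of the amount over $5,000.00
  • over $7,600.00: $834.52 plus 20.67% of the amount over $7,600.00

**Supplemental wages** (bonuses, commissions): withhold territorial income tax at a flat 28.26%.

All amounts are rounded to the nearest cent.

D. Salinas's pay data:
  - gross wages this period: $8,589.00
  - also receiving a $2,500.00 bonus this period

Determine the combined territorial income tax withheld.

$1,745.45

Territorial Income Tax: taxable = $8,589.00
  $834.52 + 20.67% × ($8,589.00 − $7,600.00) = $834.52 + 20.67% × $989.00 = $1,038.95
Supplemental (28.26% flat on bonus): 28.26% × $2,500.00 = $706.50
Total territorial income tax: $1,038.95 + $706.50 = $1,745.45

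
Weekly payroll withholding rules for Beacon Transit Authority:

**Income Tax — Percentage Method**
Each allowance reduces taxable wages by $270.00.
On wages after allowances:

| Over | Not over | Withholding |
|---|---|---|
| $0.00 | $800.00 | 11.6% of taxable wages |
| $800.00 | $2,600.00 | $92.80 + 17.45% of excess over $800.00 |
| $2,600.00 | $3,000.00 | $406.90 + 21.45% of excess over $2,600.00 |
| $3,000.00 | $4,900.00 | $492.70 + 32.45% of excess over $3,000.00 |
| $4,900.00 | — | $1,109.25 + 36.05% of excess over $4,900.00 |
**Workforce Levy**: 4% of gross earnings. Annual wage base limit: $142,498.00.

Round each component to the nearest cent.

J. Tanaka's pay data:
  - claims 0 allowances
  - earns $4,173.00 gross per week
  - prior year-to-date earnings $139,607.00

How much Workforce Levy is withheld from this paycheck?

$115.64

Workforce Levy: cap $142,498.00 − YTD $139,607.00 = $2,891.00 subject; 4% × $2,891.00 = $115.64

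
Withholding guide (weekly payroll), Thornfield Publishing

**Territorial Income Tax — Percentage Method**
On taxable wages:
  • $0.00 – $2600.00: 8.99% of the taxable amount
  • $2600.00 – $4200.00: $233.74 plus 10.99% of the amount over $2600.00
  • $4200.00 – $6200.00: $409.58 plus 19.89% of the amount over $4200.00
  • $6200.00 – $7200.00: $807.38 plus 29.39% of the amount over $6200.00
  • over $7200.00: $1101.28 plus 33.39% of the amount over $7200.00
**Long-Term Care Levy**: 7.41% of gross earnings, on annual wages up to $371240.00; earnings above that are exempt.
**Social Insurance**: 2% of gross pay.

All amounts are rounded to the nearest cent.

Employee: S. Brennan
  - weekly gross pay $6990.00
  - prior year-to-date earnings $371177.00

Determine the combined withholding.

Territorial Income Tax: taxable = $6990.00
  $807.38 + 29.39% × ($6990.00 − $6200.00) = $807.38 + 29.39% × $790.00 = $1039.56
Long-Term Care Levy: cap $371240.00 − YTD $371177.00 = $63.00 subject; 7.41% × $63.00 = $4.67
Social Insurance: 2% × $6990.00 = $139.80
Total: $1039.56 + $4.67 + $139.80 = $1184.03

$1184.03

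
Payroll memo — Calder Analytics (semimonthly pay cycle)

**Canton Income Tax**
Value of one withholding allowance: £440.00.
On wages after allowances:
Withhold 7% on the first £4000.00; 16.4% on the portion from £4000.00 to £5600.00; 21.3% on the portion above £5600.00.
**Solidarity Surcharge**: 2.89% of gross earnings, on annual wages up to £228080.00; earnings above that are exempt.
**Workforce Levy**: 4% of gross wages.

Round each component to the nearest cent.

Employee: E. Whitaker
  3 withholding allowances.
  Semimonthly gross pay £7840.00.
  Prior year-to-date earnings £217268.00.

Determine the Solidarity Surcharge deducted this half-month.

£226.58

Solidarity Surcharge: 2.89% × £7840.00 = £226.58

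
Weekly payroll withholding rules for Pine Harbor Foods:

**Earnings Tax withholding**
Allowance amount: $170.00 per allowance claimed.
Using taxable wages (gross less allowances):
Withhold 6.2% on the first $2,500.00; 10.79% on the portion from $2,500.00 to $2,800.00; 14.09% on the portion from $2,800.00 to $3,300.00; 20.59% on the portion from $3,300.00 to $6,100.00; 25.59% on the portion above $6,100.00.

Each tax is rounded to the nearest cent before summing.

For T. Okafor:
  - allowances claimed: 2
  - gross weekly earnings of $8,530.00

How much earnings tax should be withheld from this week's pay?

$1,369.17

Earnings Tax: taxable = $8,530.00 − 2×$170.00 = $8,190.00
  $834.34 + 25.59% × ($8,190.00 − $6,100.00) = $834.34 + 25.59% × $2,090.00 = $1,369.17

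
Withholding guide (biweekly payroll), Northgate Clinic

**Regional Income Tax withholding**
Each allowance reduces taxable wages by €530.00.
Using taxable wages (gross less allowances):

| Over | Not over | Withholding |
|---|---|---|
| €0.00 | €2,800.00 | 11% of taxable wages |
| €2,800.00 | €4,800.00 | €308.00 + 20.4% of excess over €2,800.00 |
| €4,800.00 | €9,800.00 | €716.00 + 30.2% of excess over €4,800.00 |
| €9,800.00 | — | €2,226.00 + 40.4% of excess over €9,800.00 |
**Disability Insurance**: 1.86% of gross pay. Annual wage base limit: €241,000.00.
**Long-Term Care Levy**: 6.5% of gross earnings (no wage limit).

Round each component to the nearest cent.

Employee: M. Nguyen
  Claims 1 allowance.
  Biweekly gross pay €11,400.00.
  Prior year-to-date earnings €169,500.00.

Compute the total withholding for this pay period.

€3,611.32

Regional Income Tax: taxable = €11,400.00 − 1×€530.00 = €10,870.00
  €2,226.00 + 40.4% × (€10,870.00 − €9,800.00) = €2,226.00 + 40.4% × €1,070.00 = €2,658.28
Disability Insurance: 1.86% × €11,400.00 = €212.04
Long-Term Care Levy: 6.5% × €11,400.00 = €741.00
Total: €2,658.28 + €212.04 + €741.00 = €3,611.32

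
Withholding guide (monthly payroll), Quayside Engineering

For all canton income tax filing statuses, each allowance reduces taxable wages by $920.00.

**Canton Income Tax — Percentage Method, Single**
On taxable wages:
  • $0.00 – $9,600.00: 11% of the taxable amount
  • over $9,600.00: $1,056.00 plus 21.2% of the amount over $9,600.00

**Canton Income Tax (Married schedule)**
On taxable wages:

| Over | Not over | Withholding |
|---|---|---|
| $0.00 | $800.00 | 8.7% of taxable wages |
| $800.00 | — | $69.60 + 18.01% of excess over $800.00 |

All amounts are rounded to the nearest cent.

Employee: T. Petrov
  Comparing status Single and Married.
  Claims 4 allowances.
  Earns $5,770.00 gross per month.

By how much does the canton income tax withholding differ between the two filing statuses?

Canton Income Tax (Single): taxable = $5,770.00 − 4×$920.00 = $2,090.00
  11% × $2,090.00 = $229.90
Canton Income Tax (Married): taxable = $5,770.00 − 4×$920.00 = $2,090.00
  $69.60 + 18.01% × ($2,090.00 − $800.00) = $69.60 + 18.01% × $1,290.00 = $301.93
Difference: |$229.90 − $301.93| = $72.03 (higher under Married)

$72.03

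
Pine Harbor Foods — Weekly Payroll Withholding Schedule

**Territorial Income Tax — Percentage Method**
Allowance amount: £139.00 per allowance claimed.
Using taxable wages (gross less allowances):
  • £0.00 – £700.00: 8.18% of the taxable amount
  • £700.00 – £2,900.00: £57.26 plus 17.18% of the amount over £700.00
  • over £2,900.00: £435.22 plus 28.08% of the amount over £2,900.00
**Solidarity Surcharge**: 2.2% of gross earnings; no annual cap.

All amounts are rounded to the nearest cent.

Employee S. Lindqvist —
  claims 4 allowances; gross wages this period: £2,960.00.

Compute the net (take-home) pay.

Territorial Income Tax: taxable = £2,960.00 − 4×£139.00 = £2,404.00
  £57.26 + 17.18% × (£2,404.00 − £700.00) = £57.26 + 17.18% × £1,704.00 = £350.01
Solidarity Surcharge: 2.2% × £2,960.00 = £65.12
Total withheld: £350.01 + £65.12 = £415.13
Net pay: £2,960.00 − £415.13 = £2,544.87

£2,544.87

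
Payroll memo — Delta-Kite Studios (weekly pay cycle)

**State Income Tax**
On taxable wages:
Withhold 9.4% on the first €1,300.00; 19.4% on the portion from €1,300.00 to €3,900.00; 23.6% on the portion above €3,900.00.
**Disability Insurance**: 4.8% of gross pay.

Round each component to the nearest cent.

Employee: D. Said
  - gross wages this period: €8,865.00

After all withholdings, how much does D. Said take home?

€6,641.14

State Income Tax: taxable = €8,865.00
  €626.60 + 23.6% × (€8,865.00 − €3,900.00) = €626.60 + 23.6% × €4,965.00 = €1,798.34
Disability Insurance: 4.8% × €8,865.00 = €425.52
Total withheld: €1,798.34 + €425.52 = €2,223.86
Net pay: €8,865.00 − €2,223.86 = €6,641.14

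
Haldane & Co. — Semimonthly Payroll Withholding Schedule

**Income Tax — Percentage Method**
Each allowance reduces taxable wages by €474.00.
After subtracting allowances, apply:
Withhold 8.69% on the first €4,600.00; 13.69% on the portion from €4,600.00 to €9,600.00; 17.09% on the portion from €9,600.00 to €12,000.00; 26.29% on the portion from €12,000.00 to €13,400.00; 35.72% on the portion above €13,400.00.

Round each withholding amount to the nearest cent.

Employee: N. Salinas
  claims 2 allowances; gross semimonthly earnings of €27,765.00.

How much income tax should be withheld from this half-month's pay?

€6,655.01

Income Tax: taxable = €27,765.00 − 2×€474.00 = €26,817.00
  €1,862.46 + 35.72% × (€26,817.00 − €13,400.00) = €1,862.46 + 35.72% × €13,417.00 = €6,655.01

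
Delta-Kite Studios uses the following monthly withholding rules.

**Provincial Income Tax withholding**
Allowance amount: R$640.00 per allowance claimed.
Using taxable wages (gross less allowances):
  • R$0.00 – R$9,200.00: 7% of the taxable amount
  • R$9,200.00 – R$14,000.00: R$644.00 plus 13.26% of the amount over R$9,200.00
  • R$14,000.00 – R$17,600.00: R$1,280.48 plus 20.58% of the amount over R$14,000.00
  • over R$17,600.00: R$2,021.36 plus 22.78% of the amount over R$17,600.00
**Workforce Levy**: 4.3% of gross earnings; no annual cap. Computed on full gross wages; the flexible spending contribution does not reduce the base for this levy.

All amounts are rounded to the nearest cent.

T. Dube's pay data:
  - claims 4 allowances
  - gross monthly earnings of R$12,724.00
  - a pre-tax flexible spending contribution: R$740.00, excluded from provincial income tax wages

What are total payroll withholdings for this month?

Provincial Income Tax: taxable = R$12,724.00 − R$740.00 − 4×R$640.00 = R$9,424.00
  R$644.00 + 13.26% × (R$9,424.00 − R$9,200.00) = R$644.00 + 13.26% × R$224.00 = R$673.70
Workforce Levy: 4.3% × R$12,724.00 = R$547.13
Total: R$673.70 + R$547.13 = R$1,220.83

R$1,220.83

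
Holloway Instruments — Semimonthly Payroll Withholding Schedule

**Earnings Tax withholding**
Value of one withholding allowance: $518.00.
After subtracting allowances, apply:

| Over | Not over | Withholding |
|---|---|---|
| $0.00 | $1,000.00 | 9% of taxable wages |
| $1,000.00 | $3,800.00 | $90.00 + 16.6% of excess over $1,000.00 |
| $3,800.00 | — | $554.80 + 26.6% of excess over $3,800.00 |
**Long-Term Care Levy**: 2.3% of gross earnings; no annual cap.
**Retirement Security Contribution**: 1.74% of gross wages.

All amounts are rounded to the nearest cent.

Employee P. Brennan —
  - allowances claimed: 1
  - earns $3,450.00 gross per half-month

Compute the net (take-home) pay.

Earnings Tax: taxable = $3,450.00 − 1×$518.00 = $2,932.00
  $90.00 + 16.6% × ($2,932.00 − $1,000.00) = $90.00 + 16.6% × $1,932.00 = $410.71
Long-Term Care Levy: 2.3% × $3,450.00 = $79.35
Retirement Security Contribution: 1.74% × $3,450.00 = $60.03
Total withheld: $410.71 + $79.35 + $60.03 = $550.09
Net pay: $3,450.00 − $550.09 = $2,899.91

$2,899.91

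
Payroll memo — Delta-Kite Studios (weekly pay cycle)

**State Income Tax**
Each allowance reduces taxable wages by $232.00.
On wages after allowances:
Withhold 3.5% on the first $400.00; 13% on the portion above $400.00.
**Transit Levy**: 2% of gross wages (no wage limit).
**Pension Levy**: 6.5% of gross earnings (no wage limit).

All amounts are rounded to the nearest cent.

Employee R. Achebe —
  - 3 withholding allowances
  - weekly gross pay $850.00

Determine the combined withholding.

$77.64

State Income Tax: taxable = $850.00 − 3×$232.00 = $154.00
  3.5% × $154.00 = $5.39
Transit Levy: 2% × $850.00 = $17.00
Pension Levy: 6.5% × $850.00 = $55.25
Total: $5.39 + $17.00 + $55.25 = $77.64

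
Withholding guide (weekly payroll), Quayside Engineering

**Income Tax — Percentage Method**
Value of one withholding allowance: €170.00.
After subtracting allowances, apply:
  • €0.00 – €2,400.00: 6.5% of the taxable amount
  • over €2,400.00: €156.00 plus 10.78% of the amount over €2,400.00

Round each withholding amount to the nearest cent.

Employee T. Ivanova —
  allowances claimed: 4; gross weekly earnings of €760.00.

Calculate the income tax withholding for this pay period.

€5.20

Income Tax: taxable = €760.00 − 4×€170.00 = €80.00
  6.5% × €80.00 = €5.20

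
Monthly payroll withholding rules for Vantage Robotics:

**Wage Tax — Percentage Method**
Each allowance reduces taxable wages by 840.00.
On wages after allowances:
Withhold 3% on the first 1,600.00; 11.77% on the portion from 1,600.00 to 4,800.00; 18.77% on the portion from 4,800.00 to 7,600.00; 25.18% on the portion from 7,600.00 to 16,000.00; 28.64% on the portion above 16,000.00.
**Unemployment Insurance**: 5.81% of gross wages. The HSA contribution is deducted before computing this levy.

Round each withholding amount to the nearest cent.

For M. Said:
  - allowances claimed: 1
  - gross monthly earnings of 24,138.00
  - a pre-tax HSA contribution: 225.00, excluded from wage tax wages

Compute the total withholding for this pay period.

6,480.38

Wage Tax: taxable = 24,138.00 − 225.00 − 1×840.00 = 23,073.00
  3,065.32 + 28.64% × (23,073.00 − 16,000.00) = 3,065.32 + 28.64% × 7,073.00 = 5,091.03
Unemployment Insurance: 5.81% × 23,913.00 = 1,389.35
Total: 5,091.03 + 1,389.35 = 6,480.38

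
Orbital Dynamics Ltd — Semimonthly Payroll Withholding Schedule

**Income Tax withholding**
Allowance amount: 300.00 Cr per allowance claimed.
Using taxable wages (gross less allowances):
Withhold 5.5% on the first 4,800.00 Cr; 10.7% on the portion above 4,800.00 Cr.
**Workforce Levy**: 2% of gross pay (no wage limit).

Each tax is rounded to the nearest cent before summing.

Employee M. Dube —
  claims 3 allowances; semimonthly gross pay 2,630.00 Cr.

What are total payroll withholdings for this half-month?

Income Tax: taxable = 2,630.00 Cr − 3×300.00 Cr = 1,730.00 Cr
  5.5% × 1,730.00 Cr = 95.15 Cr
Workforce Levy: 2% × 2,630.00 Cr = 52.60 Cr
Total: 95.15 Cr + 52.60 Cr = 147.75 Cr

147.75 Cr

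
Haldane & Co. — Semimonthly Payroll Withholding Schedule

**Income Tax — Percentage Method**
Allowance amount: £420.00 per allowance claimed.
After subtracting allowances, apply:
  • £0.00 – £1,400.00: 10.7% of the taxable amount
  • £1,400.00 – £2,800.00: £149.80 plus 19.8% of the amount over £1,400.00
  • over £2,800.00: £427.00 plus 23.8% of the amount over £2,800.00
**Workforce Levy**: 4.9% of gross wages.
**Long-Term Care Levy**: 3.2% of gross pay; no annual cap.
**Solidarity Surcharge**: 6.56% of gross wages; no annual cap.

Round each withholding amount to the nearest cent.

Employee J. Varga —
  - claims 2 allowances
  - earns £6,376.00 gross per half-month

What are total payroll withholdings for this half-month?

Income Tax: taxable = £6,376.00 − 2×£420.00 = £5,536.00
  £427.00 + 23.8% × (£5,536.00 − £2,800.00) = £427.00 + 23.8% × £2,736.00 = £1,078.17
Workforce Levy: 4.9% × £6,376.00 = £312.42
Long-Term Care Levy: 3.2% × £6,376.00 = £204.03
Solidarity Surcharge: 6.56% × £6,376.00 = £418.27
Total: £1,078.17 + £312.42 + £204.03 + £418.27 = £2,012.89

£2,012.89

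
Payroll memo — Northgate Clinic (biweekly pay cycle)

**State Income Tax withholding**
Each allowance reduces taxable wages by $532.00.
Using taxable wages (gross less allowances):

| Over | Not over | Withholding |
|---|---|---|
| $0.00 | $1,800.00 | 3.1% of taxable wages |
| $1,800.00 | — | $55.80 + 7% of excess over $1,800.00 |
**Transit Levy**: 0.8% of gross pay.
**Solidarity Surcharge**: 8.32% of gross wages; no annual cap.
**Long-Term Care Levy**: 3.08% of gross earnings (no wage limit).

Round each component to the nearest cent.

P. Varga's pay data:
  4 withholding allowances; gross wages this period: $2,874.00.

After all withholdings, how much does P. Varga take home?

$2,500.24

State Income Tax: taxable = $2,874.00 − 4×$532.00 = $746.00
  3.1% × $746.00 = $23.13
Transit Levy: 0.8% × $2,874.00 = $22.99
Solidarity Surcharge: 8.32% × $2,874.00 = $239.12
Long-Term Care Levy: 3.08% × $2,874.00 = $88.52
Total withheld: $23.13 + $22.99 + $239.12 + $88.52 = $373.76
Net pay: $2,874.00 − $373.76 = $2,500.24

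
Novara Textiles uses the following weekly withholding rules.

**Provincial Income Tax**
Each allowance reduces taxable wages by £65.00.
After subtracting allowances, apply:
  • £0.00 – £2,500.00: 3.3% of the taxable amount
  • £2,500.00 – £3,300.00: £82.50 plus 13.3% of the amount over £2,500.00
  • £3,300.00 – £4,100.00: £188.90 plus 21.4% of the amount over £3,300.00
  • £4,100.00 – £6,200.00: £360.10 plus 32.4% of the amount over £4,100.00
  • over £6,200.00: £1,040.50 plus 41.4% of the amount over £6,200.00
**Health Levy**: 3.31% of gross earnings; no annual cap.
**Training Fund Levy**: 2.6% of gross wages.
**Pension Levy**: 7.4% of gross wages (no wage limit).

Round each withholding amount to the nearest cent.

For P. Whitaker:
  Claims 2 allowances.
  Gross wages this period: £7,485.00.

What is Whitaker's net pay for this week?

Provincial Income Tax: taxable = £7,485.00 − 2×£65.00 = £7,355.00
  £1,040.50 + 41.4% × (£7,355.00 − £6,200.00) = £1,040.50 + 41.4% × £1,155.00 = £1,518.67
Health Levy: 3.31% × £7,485.00 = £247.75
Training Fund Levy: 2.6% × £7,485.00 = £194.61
Pension Levy: 7.4% × £7,485.00 = £553.89
Total withheld: £1,518.67 + £247.75 + £194.61 + £553.89 = £2,514.92
Net pay: £7,485.00 − £2,514.92 = £4,970.08

£4,970.08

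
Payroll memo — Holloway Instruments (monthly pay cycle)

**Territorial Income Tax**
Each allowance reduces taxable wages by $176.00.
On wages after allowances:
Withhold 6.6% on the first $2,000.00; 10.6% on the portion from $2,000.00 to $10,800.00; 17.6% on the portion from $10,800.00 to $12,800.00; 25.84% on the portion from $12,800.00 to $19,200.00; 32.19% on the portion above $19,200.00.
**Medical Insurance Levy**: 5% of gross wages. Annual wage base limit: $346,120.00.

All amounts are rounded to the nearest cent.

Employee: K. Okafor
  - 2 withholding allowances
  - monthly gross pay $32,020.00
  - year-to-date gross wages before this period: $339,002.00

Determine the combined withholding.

$7,439.91

Territorial Income Tax: taxable = $32,020.00 − 2×$176.00 = $31,668.00
  $3,070.56 + 32.19% × ($31,668.00 − $19,200.00) = $3,070.56 + 32.19% × $12,468.00 = $7,084.01
Medical Insurance Levy: cap $346,120.00 − YTD $339,002.00 = $7,118.00 subject; 5% × $7,118.00 = $355.90
Total: $7,084.01 + $355.90 = $7,439.91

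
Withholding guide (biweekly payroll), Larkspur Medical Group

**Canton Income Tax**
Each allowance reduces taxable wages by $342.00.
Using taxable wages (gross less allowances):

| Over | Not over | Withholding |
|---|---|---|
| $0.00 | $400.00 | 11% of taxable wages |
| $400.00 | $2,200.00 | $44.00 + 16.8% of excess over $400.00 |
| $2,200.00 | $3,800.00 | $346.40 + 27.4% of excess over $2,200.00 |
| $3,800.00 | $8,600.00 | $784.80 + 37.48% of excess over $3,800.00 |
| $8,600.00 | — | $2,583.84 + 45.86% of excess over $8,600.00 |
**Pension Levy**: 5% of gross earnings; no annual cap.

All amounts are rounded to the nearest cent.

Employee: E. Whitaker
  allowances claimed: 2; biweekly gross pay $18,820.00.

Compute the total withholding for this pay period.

Canton Income Tax: taxable = $18,820.00 − 2×$342.00 = $18,136.00
  $2,583.84 + 45.86% × ($18,136.00 − $8,600.00) = $2,583.84 + 45.86% × $9,536.00 = $6,957.05
Pension Levy: 5% × $18,820.00 = $941.00
Total: $6,957.05 + $941.00 = $7,898.05

$7,898.05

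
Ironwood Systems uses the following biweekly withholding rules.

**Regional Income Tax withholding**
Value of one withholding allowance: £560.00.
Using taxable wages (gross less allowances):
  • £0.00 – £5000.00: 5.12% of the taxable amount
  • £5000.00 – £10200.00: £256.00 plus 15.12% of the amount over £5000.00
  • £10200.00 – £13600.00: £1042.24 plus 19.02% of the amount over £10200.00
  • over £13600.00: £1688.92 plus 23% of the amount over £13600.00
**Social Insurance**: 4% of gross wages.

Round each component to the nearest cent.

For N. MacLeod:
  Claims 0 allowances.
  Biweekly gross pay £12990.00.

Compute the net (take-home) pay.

£10897.50

Regional Income Tax: taxable = £12990.00
  £1042.24 + 19.02% × (£12990.00 − £10200.00) = £1042.24 + 19.02% × £2790.00 = £1572.90
Social Insurance: 4% × £12990.00 = £519.60
Total withheld: £1572.90 + £519.60 = £2092.50
Net pay: £12990.00 − £2092.50 = £10897.50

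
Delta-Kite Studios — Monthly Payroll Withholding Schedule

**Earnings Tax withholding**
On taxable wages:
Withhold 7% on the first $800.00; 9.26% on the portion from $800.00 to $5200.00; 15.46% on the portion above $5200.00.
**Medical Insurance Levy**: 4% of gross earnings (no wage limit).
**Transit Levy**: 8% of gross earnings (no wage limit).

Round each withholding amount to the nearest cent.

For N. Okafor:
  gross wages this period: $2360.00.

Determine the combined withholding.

$483.66

Earnings Tax: taxable = $2360.00
  $56.00 + 9.26% × ($2360.00 − $800.00) = $56.00 + 9.26% × $1560.00 = $200.46
Medical Insurance Levy: 4% × $2360.00 = $94.40
Transit Levy: 8% × $2360.00 = $188.80
Total: $200.46 + $94.40 + $188.80 = $483.66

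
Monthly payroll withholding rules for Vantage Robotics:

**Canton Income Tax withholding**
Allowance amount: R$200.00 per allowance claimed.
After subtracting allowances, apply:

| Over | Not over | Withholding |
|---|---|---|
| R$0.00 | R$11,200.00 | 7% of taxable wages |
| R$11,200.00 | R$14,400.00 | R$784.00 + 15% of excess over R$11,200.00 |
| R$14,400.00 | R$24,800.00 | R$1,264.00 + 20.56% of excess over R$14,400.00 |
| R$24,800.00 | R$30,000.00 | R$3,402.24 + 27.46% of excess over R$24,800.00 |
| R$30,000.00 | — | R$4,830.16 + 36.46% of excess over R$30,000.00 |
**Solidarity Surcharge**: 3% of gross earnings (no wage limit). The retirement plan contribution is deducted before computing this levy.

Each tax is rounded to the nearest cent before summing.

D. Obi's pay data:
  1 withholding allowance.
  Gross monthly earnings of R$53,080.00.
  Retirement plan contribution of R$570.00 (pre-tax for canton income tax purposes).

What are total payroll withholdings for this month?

R$14,539.69

Canton Income Tax: taxable = R$53,080.00 − R$570.00 − 1×R$200.00 = R$52,310.00
  R$4,830.16 + 36.46% × (R$52,310.00 − R$30,000.00) = R$4,830.16 + 36.46% × R$22,310.00 = R$12,964.39
Solidarity Surcharge: 3% × R$52,510.00 = R$1,575.30
Total: R$12,964.39 + R$1,575.30 = R$14,539.69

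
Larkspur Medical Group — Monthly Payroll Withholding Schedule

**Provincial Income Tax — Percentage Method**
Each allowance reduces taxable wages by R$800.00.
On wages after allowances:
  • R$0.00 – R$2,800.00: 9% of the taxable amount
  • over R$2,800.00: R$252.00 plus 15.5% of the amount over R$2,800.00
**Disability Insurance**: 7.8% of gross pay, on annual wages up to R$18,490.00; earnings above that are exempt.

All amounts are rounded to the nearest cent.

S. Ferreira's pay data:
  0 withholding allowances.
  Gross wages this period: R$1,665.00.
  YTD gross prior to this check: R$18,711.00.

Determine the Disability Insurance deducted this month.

Disability Insurance: YTD R$18,711.00 ≥ cap R$18,490.00 → R$0.00

R$0.00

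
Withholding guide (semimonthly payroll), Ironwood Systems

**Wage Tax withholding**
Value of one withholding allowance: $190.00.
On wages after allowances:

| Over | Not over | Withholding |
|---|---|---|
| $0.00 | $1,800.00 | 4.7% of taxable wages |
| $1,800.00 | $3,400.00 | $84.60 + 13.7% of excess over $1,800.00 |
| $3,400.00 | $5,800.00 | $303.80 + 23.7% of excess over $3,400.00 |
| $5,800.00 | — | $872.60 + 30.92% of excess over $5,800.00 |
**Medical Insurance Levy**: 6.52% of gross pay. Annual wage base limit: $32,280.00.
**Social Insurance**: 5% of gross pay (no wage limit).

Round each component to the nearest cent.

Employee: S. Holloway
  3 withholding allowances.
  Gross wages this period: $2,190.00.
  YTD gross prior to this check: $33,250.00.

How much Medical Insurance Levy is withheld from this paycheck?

$0.00

Medical Insurance Levy: YTD $33,250.00 ≥ cap $32,280.00 → $0.00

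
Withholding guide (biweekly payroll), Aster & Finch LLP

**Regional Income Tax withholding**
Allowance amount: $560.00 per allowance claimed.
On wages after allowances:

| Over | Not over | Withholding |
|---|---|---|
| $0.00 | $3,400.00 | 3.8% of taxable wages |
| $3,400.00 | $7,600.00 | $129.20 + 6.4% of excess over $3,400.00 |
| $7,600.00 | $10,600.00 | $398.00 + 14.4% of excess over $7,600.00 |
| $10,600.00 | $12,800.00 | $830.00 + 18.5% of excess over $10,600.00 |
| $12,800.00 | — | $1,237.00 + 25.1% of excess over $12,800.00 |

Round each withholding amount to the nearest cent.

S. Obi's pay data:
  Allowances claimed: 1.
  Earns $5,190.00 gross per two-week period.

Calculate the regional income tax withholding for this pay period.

Regional Income Tax: taxable = $5,190.00 − 1×$560.00 = $4,630.00
  $129.20 + 6.4% × ($4,630.00 − $3,400.00) = $129.20 + 6.4% × $1,230.00 = $207.92

$207.92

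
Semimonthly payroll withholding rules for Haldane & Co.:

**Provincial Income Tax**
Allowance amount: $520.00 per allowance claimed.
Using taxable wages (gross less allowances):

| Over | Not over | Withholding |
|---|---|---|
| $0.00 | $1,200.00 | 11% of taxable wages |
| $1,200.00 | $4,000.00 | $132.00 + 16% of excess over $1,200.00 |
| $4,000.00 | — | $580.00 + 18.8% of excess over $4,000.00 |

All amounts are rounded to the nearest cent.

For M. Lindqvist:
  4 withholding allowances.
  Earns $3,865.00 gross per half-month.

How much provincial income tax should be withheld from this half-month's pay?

Provincial Income Tax: taxable = $3,865.00 − 4×$520.00 = $1,785.00
  $132.00 + 16% × ($1,785.00 − $1,200.00) = $132.00 + 16% × $585.00 = $225.60

$225.60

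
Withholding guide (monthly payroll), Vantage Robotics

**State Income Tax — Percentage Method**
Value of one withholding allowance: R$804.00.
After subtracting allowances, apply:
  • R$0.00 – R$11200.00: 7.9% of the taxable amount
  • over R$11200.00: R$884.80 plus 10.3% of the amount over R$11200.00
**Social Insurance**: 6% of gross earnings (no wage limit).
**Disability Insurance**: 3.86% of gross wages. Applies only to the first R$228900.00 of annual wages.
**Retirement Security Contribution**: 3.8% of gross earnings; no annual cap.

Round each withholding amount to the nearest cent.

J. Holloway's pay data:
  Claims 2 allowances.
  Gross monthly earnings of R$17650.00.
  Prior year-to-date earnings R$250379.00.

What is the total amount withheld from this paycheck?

R$3113.23

State Income Tax: taxable = R$17650.00 − 2×R$804.00 = R$16042.00
  R$884.80 + 10.3% × (R$16042.00 − R$11200.00) = R$884.80 + 10.3% × R$4842.00 = R$1383.53
Social Insurance: 6% × R$17650.00 = R$1059.00
Disability Insurance: YTD R$250379.00 ≥ cap R$228900.00 → R$0.00
Retirement Security Contribution: 3.8% × R$17650.00 = R$670.70
Total: R$1383.53 + R$1059.00 + R$0.00 + R$670.70 = R$3113.23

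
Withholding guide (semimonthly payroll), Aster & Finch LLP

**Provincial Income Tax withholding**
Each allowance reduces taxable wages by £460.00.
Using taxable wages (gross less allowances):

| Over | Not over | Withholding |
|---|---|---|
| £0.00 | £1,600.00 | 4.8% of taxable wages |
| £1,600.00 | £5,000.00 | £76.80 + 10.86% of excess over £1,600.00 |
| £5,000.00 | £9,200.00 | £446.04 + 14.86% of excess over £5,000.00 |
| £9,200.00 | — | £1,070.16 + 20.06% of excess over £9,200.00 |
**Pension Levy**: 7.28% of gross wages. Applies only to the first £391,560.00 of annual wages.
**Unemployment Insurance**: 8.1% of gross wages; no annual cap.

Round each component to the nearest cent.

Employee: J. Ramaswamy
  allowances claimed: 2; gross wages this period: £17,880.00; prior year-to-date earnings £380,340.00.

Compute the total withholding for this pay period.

£4,891.92

Provincial Income Tax: taxable = £17,880.00 − 2×£460.00 = £16,960.00
  £1,070.16 + 20.06% × (£16,960.00 − £9,200.00) = £1,070.16 + 20.06% × £7,760.00 = £2,626.82
Pension Levy: cap £391,560.00 − YTD £380,340.00 = £11,220.00 subject; 7.28% × £11,220.00 = £816.82
Unemployment Insurance: 8.1% × £17,880.00 = £1,448.28
Total: £2,626.82 + £816.82 + £1,448.28 = £4,891.92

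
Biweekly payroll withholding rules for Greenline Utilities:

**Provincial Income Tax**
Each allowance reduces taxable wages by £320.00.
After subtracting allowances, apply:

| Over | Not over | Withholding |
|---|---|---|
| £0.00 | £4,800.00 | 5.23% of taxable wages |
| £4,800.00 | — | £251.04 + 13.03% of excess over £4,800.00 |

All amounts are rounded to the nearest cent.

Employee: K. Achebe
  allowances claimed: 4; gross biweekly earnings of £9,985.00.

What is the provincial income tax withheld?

Provincial Income Tax: taxable = £9,985.00 − 4×£320.00 = £8,705.00
  £251.04 + 13.03% × (£8,705.00 − £4,800.00) = £251.04 + 13.03% × £3,905.00 = £759.86

£759.86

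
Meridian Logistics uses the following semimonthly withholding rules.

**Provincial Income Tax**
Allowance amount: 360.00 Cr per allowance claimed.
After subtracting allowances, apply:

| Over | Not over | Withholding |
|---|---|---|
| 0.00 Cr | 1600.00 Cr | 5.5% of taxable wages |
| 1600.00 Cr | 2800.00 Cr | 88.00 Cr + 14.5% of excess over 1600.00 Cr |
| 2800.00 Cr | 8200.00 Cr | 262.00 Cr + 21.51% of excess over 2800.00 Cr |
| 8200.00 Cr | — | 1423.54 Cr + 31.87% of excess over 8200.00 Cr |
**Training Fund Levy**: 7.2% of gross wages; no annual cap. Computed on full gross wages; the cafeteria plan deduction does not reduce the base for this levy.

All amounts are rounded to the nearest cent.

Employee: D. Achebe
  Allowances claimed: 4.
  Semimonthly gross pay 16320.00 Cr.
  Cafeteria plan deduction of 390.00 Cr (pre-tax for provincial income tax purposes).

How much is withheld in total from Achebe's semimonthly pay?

Provincial Income Tax: taxable = 16320.00 Cr − 390.00 Cr − 4×360.00 Cr = 14490.00 Cr
  1423.54 Cr + 31.87% × (14490.00 Cr − 8200.00 Cr) = 1423.54 Cr + 31.87% × 6290.00 Cr = 3428.16 Cr
Training Fund Levy: 7.2% × 16320.00 Cr = 1175.04 Cr
Total: 3428.16 Cr + 1175.04 Cr = 4603.20 Cr

4603.20 Cr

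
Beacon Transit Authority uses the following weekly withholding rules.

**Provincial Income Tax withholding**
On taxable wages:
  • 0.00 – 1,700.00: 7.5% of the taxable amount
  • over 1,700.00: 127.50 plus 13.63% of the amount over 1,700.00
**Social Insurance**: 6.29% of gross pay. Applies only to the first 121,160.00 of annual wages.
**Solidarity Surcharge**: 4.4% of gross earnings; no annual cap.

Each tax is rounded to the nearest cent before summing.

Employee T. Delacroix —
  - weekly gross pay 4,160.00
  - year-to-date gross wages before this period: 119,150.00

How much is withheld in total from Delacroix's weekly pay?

Provincial Income Tax: taxable = 4,160.00
  127.50 + 13.63% × (4,160.00 − 1,700.00) = 127.50 + 13.63% × 2,460.00 = 462.80
Social Insurance: cap 121,160.00 − YTD 119,150.00 = 2,010.00 subject; 6.29% × 2,010.00 = 126.43
Solidarity Surcharge: 4.4% × 4,160.00 = 183.04
Total: 462.80 + 126.43 + 183.04 = 772.27

772.27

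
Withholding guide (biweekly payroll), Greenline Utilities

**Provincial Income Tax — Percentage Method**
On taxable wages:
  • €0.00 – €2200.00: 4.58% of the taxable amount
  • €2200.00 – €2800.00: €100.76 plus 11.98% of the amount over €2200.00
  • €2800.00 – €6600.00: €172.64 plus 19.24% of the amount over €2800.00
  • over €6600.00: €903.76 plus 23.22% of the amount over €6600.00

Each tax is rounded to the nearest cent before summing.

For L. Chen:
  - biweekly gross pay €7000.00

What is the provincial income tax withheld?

Provincial Income Tax: taxable = €7000.00
  €903.76 + 23.22% × (€7000.00 − €6600.00) = €903.76 + 23.22% × €400.00 = €996.64

€996.64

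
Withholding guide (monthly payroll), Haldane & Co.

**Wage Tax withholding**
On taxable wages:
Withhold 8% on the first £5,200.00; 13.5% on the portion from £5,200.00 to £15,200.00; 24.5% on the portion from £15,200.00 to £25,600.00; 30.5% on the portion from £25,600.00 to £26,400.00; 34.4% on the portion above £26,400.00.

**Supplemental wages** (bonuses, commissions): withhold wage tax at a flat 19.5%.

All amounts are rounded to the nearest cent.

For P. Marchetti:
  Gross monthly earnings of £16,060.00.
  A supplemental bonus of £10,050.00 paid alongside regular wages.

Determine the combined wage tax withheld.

£3,936.45

Wage Tax: taxable = £16,060.00
  £1,766.00 + 24.5% × (£16,060.00 − £15,200.00) = £1,766.00 + 24.5% × £860.00 = £1,976.70
Supplemental (19.5% flat on bonus): 19.5% × £10,050.00 = £1,959.75
Total wage tax: £1,976.70 + £1,959.75 = £3,936.45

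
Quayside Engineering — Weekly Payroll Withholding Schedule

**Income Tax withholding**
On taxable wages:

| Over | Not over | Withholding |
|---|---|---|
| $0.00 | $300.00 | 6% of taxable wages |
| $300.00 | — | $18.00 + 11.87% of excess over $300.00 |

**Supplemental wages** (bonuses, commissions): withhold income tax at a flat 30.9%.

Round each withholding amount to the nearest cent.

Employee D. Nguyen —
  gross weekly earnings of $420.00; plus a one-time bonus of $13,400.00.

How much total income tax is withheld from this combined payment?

$4,172.84

Income Tax: taxable = $420.00
  $18.00 + 11.87% × ($420.00 − $300.00) = $18.00 + 11.87% × $120.00 = $32.24
Supplemental (30.9% flat on bonus): 30.9% × $13,400.00 = $4,140.60
Total income tax: $32.24 + $4,140.60 = $4,172.84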